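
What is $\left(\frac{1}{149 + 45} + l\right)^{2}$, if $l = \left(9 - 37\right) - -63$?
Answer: $\frac{46117681}{37636} \approx 1225.4$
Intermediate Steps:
$l = 35$ ($l = -28 + 63 = 35$)
$\left(\frac{1}{149 + 45} + l\right)^{2} = \left(\frac{1}{149 + 45} + 35\right)^{2} = \left(\frac{1}{194} + 35\right)^{2} = \left(\frac{6791}{194}\right)^{2} = \frac{46117681}{37636}$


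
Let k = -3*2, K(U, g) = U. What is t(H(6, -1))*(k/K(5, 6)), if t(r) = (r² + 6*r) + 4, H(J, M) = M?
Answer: 6/5 ≈ 1.2000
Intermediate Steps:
k = -6
t(r) = 4 + r² + 6*r
t(H(6, -1))*(k/K(5, 6)) = (4 + (-1)² + 6*(-1))*(-6/5) = (4 + 1 - 6)*(-6*⅕) = -1*(-6/5) = 6/5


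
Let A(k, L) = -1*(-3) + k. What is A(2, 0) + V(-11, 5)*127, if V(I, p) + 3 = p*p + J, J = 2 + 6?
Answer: 3815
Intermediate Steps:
A(k, L) = 3 + k
J = 8
V(I, p) = 5 + p² (V(I, p) = -3 + (p*p + 8) = -3 + (p² + 8) = -3 + (8 + p²) = 5 + p²)
A(2, 0) + V(-11, 5)*127 = (3 + 2) + (5 + 5²)*127 = 5 + (5 + 25)*127 = 5 + 30*127 = 5 + 3810 = 3815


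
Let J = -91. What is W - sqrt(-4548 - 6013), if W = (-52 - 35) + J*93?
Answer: -8550 - I*sqrt(10561) ≈ -8550.0 - 102.77*I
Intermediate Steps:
W = -8550 (W = (-52 - 35) - 91*93 = -87 - 8463 = -8550)
W - sqrt(-4548 - 6013) = -8550 - sqrt(-4548 - 6013) = -8550 - sqrt(-10561) = -8550 - I*sqrt(10561)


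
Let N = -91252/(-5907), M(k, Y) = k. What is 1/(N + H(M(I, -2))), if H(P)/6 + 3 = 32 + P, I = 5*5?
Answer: 5907/2005120 ≈ 0.0029460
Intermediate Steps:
I = 25
H(P) = 174 + 6*P (H(P) = -18 + 6*(32 + P) = -18 + (192 + 6*P) = 174 + 6*P)
N = 91252/5907 (N = -91252*(-1/5907) = 91252/5907 ≈ 15.448)
1/(N + H(M(I, -2))) = 1/(91252/5907 + (174 + 6*25)) = 1/(91252/5907 + (174 + 150)) = 1/(91252/5907 + 324) = 1/(2005120/5907) = 5907/2005120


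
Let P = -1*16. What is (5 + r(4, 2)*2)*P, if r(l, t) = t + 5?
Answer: -304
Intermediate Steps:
P = -16
r(l, t) = 5 + t
(5 + r(4, 2)*2)*P = (5 + (5 + 2)*2)*(-16) = (5 + 7*2)*(-16) = (5 + 14)*(-16) = 19*(-16) = -304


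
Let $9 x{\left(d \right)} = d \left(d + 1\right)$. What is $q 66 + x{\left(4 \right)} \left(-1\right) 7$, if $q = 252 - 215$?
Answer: $\frac{21838}{9} \approx 2426.4$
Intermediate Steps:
$q = 37$ ($q = 252 - 215 = 37$)
$x{\left(d \right)} = \frac{d \left(1 + d\right)}{9}$ ($x{\left(d \right)} = \frac{d \left(d + 1\right)}{9} = \frac{d \left(1 + d\right)}{9}$)
$q 66 + x{\left(4 \right)} \left(-1\right) 7 = 37 \cdot 66 + \frac{1}{9} \cdot 4 \left(1 + 4\right) \left(-1\right) 7 = 2442 + \frac{1}{9} \cdot 4 \cdot 5 \left(-1\right) 7 = 2442 + \frac{20}{9} \left(-1\right) 7 = 2442 - \frac{140}{9} = \frac{21838}{9}$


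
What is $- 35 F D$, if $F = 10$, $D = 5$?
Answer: $-1750$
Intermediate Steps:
$- 35 F D = \left(-35\right) 10 \cdot 5 = \left(-350\right) 5 = -1750$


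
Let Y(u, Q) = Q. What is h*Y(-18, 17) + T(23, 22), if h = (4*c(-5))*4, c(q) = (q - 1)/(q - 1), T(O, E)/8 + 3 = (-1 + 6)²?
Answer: 448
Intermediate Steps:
T(O, E) = 176 (T(O, E) = -24 + 8*(-1 + 6)² = -24 + 8*5² = -24 + 8*25 = -24 + 200 = 176)
c(q) = 1 (c(q) = (-1 + q)/(-1 + q) = 1)
h = 16 (h = (4*1)*4 = 4*4 = 16)
h*Y(-18, 17) + T(23, 22) = 16*17 + 176 = 272 + 176 = 448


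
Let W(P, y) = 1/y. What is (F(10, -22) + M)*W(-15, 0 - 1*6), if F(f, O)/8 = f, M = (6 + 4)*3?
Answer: -55/3 ≈ -18.333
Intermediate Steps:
M = 30 (M = 10*3 = 30)
F(f, O) = 8*f
(F(10, -22) + M)*W(-15, 0 - 1*6) = (8*10 + 30)/(0 - 1*6) = (80 + 30)/(0 - 6) = 110/(-6) = 110*(-⅙) = -55/3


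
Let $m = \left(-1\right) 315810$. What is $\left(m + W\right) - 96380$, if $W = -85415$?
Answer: $-497605$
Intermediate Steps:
$m = -315810$
$\left(m + W\right) - 96380 = \left(-315810 - 85415\right) - 96380 = -401225 - 96380 = -497605$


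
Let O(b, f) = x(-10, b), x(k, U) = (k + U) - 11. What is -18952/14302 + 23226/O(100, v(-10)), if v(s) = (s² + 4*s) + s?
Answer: 2092918/7151 ≈ 292.67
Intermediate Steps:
v(s) = s² + 5*s
x(k, U) = -11 + U + k (x(k, U) = (U + k) - 11 = -11 + U + k)
O(b, f) = -21 + b (O(b, f) = -11 + b - 10 = -21 + b)
-18952/14302 + 23226/O(100, v(-10)) = -18952/14302 + 23226/(-21 + 100) = -18952*1/14302 + 23226/79 = -9476/7151 + 23226*(1/79) = -9476/7151 + 294 = 2092918/7151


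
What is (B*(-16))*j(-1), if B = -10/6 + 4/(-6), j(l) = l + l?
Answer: -224/3 ≈ -74.667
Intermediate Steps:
j(l) = 2*l
B = -7/3 (B = -10*⅙ + 4*(-⅙) = -5/3 - ⅔ = -7/3 ≈ -2.3333)
(B*(-16))*j(-1) = (-7/3*(-16))*(2*(-1)) = (112/3)*(-2) = -224/3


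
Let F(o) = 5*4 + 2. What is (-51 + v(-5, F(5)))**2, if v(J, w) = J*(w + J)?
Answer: 18496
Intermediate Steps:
F(o) = 22 (F(o) = 20 + 2 = 22)
v(J, w) = J*(J + w)
(-51 + v(-5, F(5)))**2 = (-51 - 5*(-5 + 22))**2 = (-51 - 5*17)**2 = (-51 - 85)**2 = (-136)**2 = 18496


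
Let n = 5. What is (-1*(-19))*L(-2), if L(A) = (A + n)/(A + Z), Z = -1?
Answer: -19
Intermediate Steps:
L(A) = (5 + A)/(-1 + A) (L(A) = (A + 5)/(A - 1) = (5 + A)/(-1 + A))
(-1*(-19))*L(-2) = (-1*(-19))*((5 - 2)/(-1 - 2)) = 19*(3/(-3)) = 19*(-⅓*3) = 19*(-1) = -19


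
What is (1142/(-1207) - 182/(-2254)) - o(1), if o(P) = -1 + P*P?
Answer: -168171/194327 ≈ -0.86540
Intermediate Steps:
o(P) = -1 + P²
(1142/(-1207) - 182/(-2254)) - o(1) = (1142/(-1207) - 182/(-2254)) - (-1 + 1²) = (1142*(-1/1207) - 182*(-1/2254)) - (-1 + 1) = (-1142/1207 + 13/161) - 1*0 = -168171/194327 + 0 = -168171/194327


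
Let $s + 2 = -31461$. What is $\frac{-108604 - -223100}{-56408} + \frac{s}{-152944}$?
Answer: $- \frac{178826265}{98037104} \approx -1.8241$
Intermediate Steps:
$s = -31463$ ($s = -2 - 31461 = -31463$)
$\frac{-108604 - -223100}{-56408} + \frac{s}{-152944} = \frac{-108604 - -223100}{-56408} - \frac{31463}{-152944} = \left(-108604 + 223100\right) \left(- \frac{1}{56408}\right) - - \frac{31463}{152944} = 114496 \left(- \frac{1}{56408}\right) + \frac{31463}{152944} = - \frac{14312}{7051} + \frac{31463}{152944} = - \frac{178826265}{98037104}$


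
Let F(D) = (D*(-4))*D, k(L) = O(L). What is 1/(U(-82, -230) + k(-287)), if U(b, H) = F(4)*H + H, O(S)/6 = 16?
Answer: 1/14586 ≈ 6.8559e-5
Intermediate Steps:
O(S) = 96 (O(S) = 6*16 = 96)
k(L) = 96
F(D) = -4*D² (F(D) = (-4*D)*D = -4*D²)
U(b, H) = -63*H (U(b, H) = (-4*4²)*H + H = (-4*16)*H + H = -64*H + H = -63*H)
1/(U(-82, -230) + k(-287)) = 1/(-63*(-230) + 96) = 1/(14490 + 96) = 1/14586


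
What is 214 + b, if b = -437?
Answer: -223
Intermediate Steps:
214 + b = 214 - 437 = -223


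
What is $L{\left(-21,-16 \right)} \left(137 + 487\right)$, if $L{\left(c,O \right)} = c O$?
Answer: $209664$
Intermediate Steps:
$L{\left(c,O \right)} = O c$
$L{\left(-21,-16 \right)} \left(137 + 487\right) = \left(-16\right) \left(-21\right) \left(137 + 487\right) = 336 \cdot 624 = 209664$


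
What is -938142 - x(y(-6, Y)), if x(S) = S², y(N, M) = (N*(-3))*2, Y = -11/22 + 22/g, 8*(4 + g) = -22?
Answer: -939438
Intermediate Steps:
g = -27/4 (g = -4 + (⅛)*(-22) = -4 - 11/4 = -27/4 ≈ -6.7500)
Y = -203/54 (Y = -11/22 + 22/(-27/4) = -11*1/22 + 22*(-4/27) = -½ - 88/27 = -203/54 ≈ -3.7593)
y(N, M) = -6*N (y(N, M) = -3*N*2 = -6*N)
-938142 - x(y(-6, Y)) = -938142 - (-6*(-6))² = -938142 - 1*36² = -938142 - 1*1296 = -938142 - 1296 = -939438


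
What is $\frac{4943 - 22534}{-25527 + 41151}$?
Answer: $- \frac{2513}{2232} \approx -1.1259$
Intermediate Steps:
$\frac{4943 - 22534}{-25527 + 41151} = \frac{4943 - 22534}{15624} = \left(4943 - 22534\right) \frac{1}{15624} = \left(-17591\right) \frac{1}{15624} = - \frac{2513}{2232}$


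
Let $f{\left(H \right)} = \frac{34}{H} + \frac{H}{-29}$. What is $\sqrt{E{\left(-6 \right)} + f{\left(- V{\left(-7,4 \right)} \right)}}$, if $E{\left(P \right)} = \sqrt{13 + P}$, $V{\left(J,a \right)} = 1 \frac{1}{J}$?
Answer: $\frac{\sqrt{9807539 + 41209 \sqrt{7}}}{203} \approx 15.513$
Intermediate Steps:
$V{\left(J,a \right)} = \frac{1}{J}$
$f{\left(H \right)} = \frac{34}{H} - \frac{H}{29}$ ($f{\left(H \right)} = \frac{34}{H} + H \left(- \frac{1}{29}\right) = \frac{34}{H} - \frac{H}{29}$)
$\sqrt{E{\left(-6 \right)} + f{\left(- V{\left(-7,4 \right)} \right)}} = \sqrt{\sqrt{13 - 6} + \left(\frac{34}{\left(-1\right) \frac{1}{-7}} - \frac{\left(-1\right) \frac{1}{-7}}{29}\right)} = \sqrt{\sqrt{7} + \left(\frac{34}{\left(-1\right) \left(- \frac{1}{7}\right)} - \frac{\left(-1\right) \left(- \frac{1}{7}\right)}{29}\right)} = \sqrt{\sqrt{7} + \left(34 \frac{1}{\frac{1}{7}} - \frac{1}{203}\right)} = \sqrt{\sqrt{7} + \left(34 \cdot 7 - \frac{1}{203}\right)} = \sqrt{\sqrt{7} + \left(238 - \frac{1}{203}\right)} = \sqrt{\sqrt{7} + \frac{48313}{203}} = \sqrt{\frac{48313}{203} + \sqrt{7}}$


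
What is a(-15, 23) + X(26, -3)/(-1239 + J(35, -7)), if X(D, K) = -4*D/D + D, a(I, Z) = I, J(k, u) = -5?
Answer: -9341/622 ≈ -15.018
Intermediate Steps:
X(D, K) = -4 + D (X(D, K) = -4*1 + D = -4 + D)
a(-15, 23) + X(26, -3)/(-1239 + J(35, -7)) = -15 + (-4 + 26)/(-1239 - 5) = -15 + 22/(-1244) = -15 + 22*(-1/1244) = -15 - 11/622 = -9341/622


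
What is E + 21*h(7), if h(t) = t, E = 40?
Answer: 187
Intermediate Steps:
E + 21*h(7) = 40 + 21*7 = 40 + 147 = 187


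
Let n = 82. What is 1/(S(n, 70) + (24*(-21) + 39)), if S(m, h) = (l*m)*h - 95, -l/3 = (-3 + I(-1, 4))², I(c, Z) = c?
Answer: -1/276080 ≈ -3.6221e-6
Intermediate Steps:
l = -48 (l = -3*(-3 - 1)² = -3*(-4)² = -3*16 = -48)
S(m, h) = -95 - 48*h*m (S(m, h) = (-48*m)*h - 95 = -48*h*m - 95 = -95 - 48*h*m)
1/(S(n, 70) + (24*(-21) + 39)) = 1/((-95 - 48*70*82) + (24*(-21) + 39)) = 1/((-95 - 275520) + (-504 + 39)) = 1/(-275615 - 465) = 1/(-276080) = -1/276080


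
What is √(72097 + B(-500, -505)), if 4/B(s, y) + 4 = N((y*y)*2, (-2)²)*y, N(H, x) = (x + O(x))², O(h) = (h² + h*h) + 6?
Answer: √3575864297525586/222706 ≈ 268.51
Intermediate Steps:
O(h) = 6 + 2*h² (O(h) = (h² + h²) + 6 = 2*h² + 6 = 6 + 2*h²)
N(H, x) = (6 + x + 2*x²)² (N(H, x) = (x + (6 + 2*x²))² = (6 + x + 2*x²)²)
B(s, y) = 4/(-4 + 1764*y) (B(s, y) = 4/(-4 + (6 + (-2)² + 2*((-2)²)²)²*y) = 4/(-4 + (6 + 4 + 2*4²)²*y) = 4/(-4 + (6 + 4 + 2*16)²*y) = 4/(-4 + (6 + 4 + 32)²*y) = 4/(-4 + 42²*y) = 4/(-4 + 1764*y))
√(72097 + B(-500, -505)) = √(72097 + 1/(-1 + 441*(-505))) = √(72097 + 1/(-1 - 222705)) = √(72097 + 1/(-222706)) = √(72097 - 1/222706) = √(16056434481/222706) = √3575864297525586/222706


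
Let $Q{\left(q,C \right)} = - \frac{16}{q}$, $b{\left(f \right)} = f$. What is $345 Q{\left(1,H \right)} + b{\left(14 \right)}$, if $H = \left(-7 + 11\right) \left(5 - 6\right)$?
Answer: $-5506$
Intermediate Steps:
$H = -4$ ($H = 4 \left(-1\right) = -4$)
$345 Q{\left(1,H \right)} + b{\left(14 \right)} = 345 \left(- \frac{16}{1}\right) + 14 = 345 \left(\left(-16\right) 1\right) + 14 = 345 \left(-16\right) + 14 = -5520 + 14 = -5506$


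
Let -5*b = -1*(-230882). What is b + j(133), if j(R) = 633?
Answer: -227717/5 ≈ -45543.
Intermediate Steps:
b = -230882/5 (b = -(-1)*(-230882)/5 = -1/5*230882 = -230882/5 ≈ -46176.)
b + j(133) = -230882/5 + 633 = -227717/5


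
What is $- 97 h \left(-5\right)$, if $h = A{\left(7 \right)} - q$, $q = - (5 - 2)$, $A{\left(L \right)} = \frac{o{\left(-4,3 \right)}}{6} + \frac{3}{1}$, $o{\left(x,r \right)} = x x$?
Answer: $\frac{12610}{3} \approx 4203.3$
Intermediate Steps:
$o{\left(x,r \right)} = x^{2}$
$A{\left(L \right)} = \frac{17}{3}$ ($A{\left(L \right)} = \frac{\left(-4\right)^{2}}{6} + \frac{3}{1} = 16 \cdot \frac{1}{6} + 3 \cdot 1 = \frac{8}{3} + 3 = \frac{17}{3}$)
$q = -3$ ($q = \left(-1\right) 3 = -3$)
$h = \frac{26}{3}$ ($h = \frac{17}{3} - -3 = \frac{17}{3} + 3 = \frac{26}{3} \approx 8.6667$)
$- 97 h \left(-5\right) = \left(-97\right) \frac{26}{3} \left(-5\right) = \left(- \frac{2522}{3}\right) \left(-5\right) = \frac{12610}{3}$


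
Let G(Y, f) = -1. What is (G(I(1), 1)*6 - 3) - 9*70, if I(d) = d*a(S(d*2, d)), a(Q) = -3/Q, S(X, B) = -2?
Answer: -639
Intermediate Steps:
I(d) = 3*d/2 (I(d) = d*(-3/(-2)) = d*(-3*(-1/2)) = d*(3/2) = 3*d/2)
(G(I(1), 1)*6 - 3) - 9*70 = (-1*6 - 3) - 9*70 = (-6 - 3) - 630 = -9 - 630 = -639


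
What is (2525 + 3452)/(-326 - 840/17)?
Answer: -101609/6382 ≈ -15.921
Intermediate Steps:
(2525 + 3452)/(-326 - 840/17) = 5977/(-326 - 840/17) = 5977/(-6382/17) = 5977*(-17/6382) = -101609/6382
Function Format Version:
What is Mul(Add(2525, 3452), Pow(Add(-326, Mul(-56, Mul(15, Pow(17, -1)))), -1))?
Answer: Rational(-101609, 6382) ≈ -15.921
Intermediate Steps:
Mul(Add(2525, 3452), Pow(Add(-326, Mul(-56, Mul(15, Pow(17, -1)))), -1)) = Mul(5977, Pow(Add(-326, Mul(-56, Mul(15, Rational(1, 17)))), -1)) = Mul(5977, Pow(Add(-326, Mul(-56, Rational(15, 17))), -1)) = Mul(5977, Pow(Add(-326, Rational(-840, 17)), -1)) = Mul(5977, Pow(Rational(-6382, 17), -1)) = Mul(5977, Rational(-17, 6382)) = Rational(-101609, 6382)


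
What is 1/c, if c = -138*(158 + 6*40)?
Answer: -1/54924 ≈ -1.8207e-5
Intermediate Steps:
c = -54924 (c = -138*(158 + 240) = -138*398 = -54924)
1/c = 1/(-54924) = -1/54924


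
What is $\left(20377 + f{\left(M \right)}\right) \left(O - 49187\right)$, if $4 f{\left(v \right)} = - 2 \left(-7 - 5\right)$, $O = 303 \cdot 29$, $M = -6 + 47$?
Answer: $-823473200$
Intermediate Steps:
$M = 41$
$O = 8787$
$f{\left(v \right)} = 6$ ($f{\left(v \right)} = \frac{\left(-2\right) \left(-7 - 5\right)}{4} = \frac{\left(-2\right) \left(-12\right)}{4} = \frac{1}{4} \cdot 24 = 6$)
$\left(20377 + f{\left(M \right)}\right) \left(O - 49187\right) = \left(20377 + 6\right) \left(8787 - 49187\right) = 20383 \left(-40400\right) = -823473200$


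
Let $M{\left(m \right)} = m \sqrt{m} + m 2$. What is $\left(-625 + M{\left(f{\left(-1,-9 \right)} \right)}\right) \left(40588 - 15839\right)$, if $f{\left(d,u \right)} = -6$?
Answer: $-15765113 - 148494 i \sqrt{6} \approx -1.5765 \cdot 10^{7} - 3.6373 \cdot 10^{5} i$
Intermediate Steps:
$M{\left(m \right)} = m^{\frac{3}{2}} + 2 m$
$\left(-625 + M{\left(f{\left(-1,-9 \right)} \right)}\right) \left(40588 - 15839\right) = \left(-625 + \left(\left(-6\right)^{\frac{3}{2}} + 2 \left(-6\right)\right)\right) \left(40588 - 15839\right) = \left(-625 - \left(12 + 6 i \sqrt{6}\right)\right) 24749 = \left(-637 - 6 i \sqrt{6}\right) 24749 = -15765113 - 148494 i \sqrt{6}$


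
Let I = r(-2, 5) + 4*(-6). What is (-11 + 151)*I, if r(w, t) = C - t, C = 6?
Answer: -3220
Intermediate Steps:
r(w, t) = 6 - t
I = -23 (I = (6 - 1*5) + 4*(-6) = (6 - 5) - 24 = 1 - 24 = -23)
(-11 + 151)*I = (-11 + 151)*(-23) = 140*(-23) = -3220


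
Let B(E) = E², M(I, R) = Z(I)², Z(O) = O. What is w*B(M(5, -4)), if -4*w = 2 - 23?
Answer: 13125/4 ≈ 3281.3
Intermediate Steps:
M(I, R) = I²
w = 21/4 (w = -(2 - 23)/4 = -¼*(-21) = 21/4 ≈ 5.2500)
w*B(M(5, -4)) = 21*(5²)²/4 = (21/4)*25² = (21/4)*625 = 13125/4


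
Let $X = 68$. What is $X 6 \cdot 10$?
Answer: $4080$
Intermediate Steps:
$X 6 \cdot 10 = 68 \cdot 6 \cdot 10 = 408 \cdot 10 = 4080$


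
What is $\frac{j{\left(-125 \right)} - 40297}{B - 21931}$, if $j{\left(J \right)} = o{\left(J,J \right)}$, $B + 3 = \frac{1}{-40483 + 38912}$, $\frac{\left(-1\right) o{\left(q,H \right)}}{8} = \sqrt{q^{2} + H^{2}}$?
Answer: $\frac{63306587}{34458315} + \frac{314200 \sqrt{2}}{6891663} \approx 1.9017$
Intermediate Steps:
$o{\left(q,H \right)} = - 8 \sqrt{H^{2} + q^{2}}$ ($o{\left(q,H \right)} = - 8 \sqrt{q^{2} + H^{2}} = - 8 \sqrt{H^{2} + q^{2}}$)
$B = - \frac{4714}{1571}$ ($B = -3 + \frac{1}{-40483 + 38912} = -3 + \frac{1}{-1571} = -3 - \frac{1}{1571} = - \frac{4714}{1571} \approx -3.0006$)
$j{\left(J \right)} = - 8 \sqrt{2} \sqrt{J^{2}}$ ($j{\left(J \right)} = - 8 \sqrt{J^{2} + J^{2}} = - 8 \sqrt{2 J^{2}} = - 8 \sqrt{2} \sqrt{J^{2}}$)
$\frac{j{\left(-125 \right)} - 40297}{B - 21931} = \frac{- 8 \sqrt{2} \sqrt{\left(-125\right)^{2}} - 40297}{- \frac{4714}{1571} - 21931} = \frac{- 8 \sqrt{2} \sqrt{15625} - 40297}{- \frac{34458315}{1571}} = \left(\left(-8\right) \sqrt{2} \cdot 125 - 40297\right) \left(- \frac{1571}{34458315}\right) = \left(- 1000 \sqrt{2} - 40297\right) \left(- \frac{1571}{34458315}\right) = \left(-40297 - 1000 \sqrt{2}\right) \left(- \frac{1571}{34458315}\right) = \frac{63306587}{34458315} + \frac{314200 \sqrt{2}}{6891663}$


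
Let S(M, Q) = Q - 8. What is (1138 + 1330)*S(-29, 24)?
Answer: 39488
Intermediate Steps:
S(M, Q) = -8 + Q
(1138 + 1330)*S(-29, 24) = (1138 + 1330)*(-8 + 24) = 2468*16 = 39488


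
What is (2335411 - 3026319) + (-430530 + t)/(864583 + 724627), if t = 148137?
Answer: -1097998185073/1589210 ≈ -6.9091e+5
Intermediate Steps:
(2335411 - 3026319) + (-430530 + t)/(864583 + 724627) = (2335411 - 3026319) + (-430530 + 148137)/(864583 + 724627) = -690908 - 282393/1589210 = -1097998185073/1589210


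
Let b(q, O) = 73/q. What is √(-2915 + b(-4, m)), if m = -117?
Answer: I*√11733/2 ≈ 54.159*I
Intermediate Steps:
√(-2915 + b(-4, m)) = √(-2915 + 73/(-4)) = √(-2915 + 73*(-¼)) = √(-2915 - 73/4) = √(-11733/4) = I*√11733/2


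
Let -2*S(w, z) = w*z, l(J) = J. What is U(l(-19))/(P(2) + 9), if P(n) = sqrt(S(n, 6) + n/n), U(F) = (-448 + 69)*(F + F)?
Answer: 64809/43 - 7201*I*sqrt(5)/43 ≈ 1507.2 - 374.46*I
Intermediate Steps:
U(F) = -758*F
S(w, z) = -w*z/2
P(n) = sqrt(1 - 3*n) (P(n) = sqrt(-1/2*n*6 + n/n) = sqrt(-3*n + 1) = sqrt(1 - 3*n))
U(l(-19))/(P(2) + 9) = (-758*(-19))/(sqrt(1 - 3*2) + 9) = 14402/(sqrt(1 - 6) + 9) = 14402/(sqrt(-5) + 9) = 14402/(I*sqrt(5) + 9) = 14402/(9 + I*sqrt(5))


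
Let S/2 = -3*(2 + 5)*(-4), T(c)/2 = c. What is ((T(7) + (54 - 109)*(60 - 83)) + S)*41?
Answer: 59327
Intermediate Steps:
T(c) = 2*c
S = 168 (S = 2*(-3*(2 + 5)*(-4)) = 2*(-3*7*(-4)) = 2*(-21*(-4)) = 2*84 = 168)
((T(7) + (54 - 109)*(60 - 83)) + S)*41 = ((2*7 + (54 - 109)*(60 - 83)) + 168)*41 = ((14 - 55*(-23)) + 168)*41 = ((14 + 1265) + 168)*41 = (1279 + 168)*41 = 1447*41 = 59327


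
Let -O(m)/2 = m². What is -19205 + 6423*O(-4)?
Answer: -224741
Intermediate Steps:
O(m) = -2*m²
-19205 + 6423*O(-4) = -19205 + 6423*(-2*(-4)²) = -19205 + 6423*(-2*16) = -19205 + 6423*(-32) = -19205 - 205536 = -224741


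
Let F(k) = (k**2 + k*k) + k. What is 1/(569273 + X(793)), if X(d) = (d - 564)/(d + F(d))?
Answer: 1259284/716876380761 ≈ 1.7566e-6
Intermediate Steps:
F(k) = k + 2*k**2 (F(k) = (k**2 + k**2) + k = 2*k**2 + k = k + 2*k**2)
X(d) = (-564 + d)/(d + d*(1 + 2*d)) (X(d) = (d - 564)/(d + d*(1 + 2*d)) = (-564 + d)/(d + d*(1 + 2*d)))
1/(569273 + X(793)) = 1/(569273 + (1/2)*(-564 + 793)/(793*(1 + 793))) = 1/(569273 + (1/2)*(1/793)*229/794) = 1/(569273 + (1/2)*(1/793)*(1/794)*229) = 1/(569273 + 229/1259284) = 1/(716876380761/1259284) = 1259284/716876380761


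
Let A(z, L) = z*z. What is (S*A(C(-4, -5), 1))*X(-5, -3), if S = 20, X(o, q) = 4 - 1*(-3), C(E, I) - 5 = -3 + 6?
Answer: 8960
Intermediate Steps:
C(E, I) = 8 (C(E, I) = 5 + (-3 + 6) = 5 + 3 = 8)
A(z, L) = z²
X(o, q) = 7 (X(o, q) = 4 + 3 = 7)
(S*A(C(-4, -5), 1))*X(-5, -3) = (20*8²)*7 = (20*64)*7 = 1280*7 = 8960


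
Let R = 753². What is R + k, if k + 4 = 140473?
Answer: 707478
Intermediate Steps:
k = 140469 (k = -4 + 140473 = 140469)
R = 567009
R + k = 567009 + 140469 = 707478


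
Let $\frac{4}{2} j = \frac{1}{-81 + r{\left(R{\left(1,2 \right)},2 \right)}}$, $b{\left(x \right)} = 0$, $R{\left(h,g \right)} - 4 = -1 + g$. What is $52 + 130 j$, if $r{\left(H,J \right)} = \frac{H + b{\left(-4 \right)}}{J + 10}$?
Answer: $\frac{49504}{967} \approx 51.193$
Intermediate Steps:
$R{\left(h,g \right)} = 3 + g$ ($R{\left(h,g \right)} = 4 + \left(-1 + g\right) = 3 + g$)
$r{\left(H,J \right)} = \frac{H}{10 + J}$ ($r{\left(H,J \right)} = \frac{H + 0}{J + 10} = \frac{H}{10 + J}$)
$j = - \frac{6}{967}$ ($j = \frac{1}{2 \left(-81 + \frac{3 + 2}{10 + 2}\right)} = \frac{1}{2 \left(-81 + \frac{5}{12}\right)} = \frac{1}{2 \left(- \frac{967}{12}\right)} = \frac{1}{2} \left(- \frac{12}{967}\right) = - \frac{6}{967} \approx -0.0062048$)
$52 + 130 j = 52 + 130 \left(- \frac{6}{967}\right) = 52 - \frac{780}{967} = \frac{49504}{967}$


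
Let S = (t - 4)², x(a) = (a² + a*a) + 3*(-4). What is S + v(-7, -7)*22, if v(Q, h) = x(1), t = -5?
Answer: -139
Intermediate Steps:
x(a) = -12 + 2*a² (x(a) = (a² + a²) - 12 = 2*a² - 12 = -12 + 2*a²)
v(Q, h) = -10 (v(Q, h) = -12 + 2*1² = -12 + 2*1 = -12 + 2 = -10)
S = 81 (S = (-5 - 4)² = (-9)² = 81)
S + v(-7, -7)*22 = 81 - 10*22 = 81 - 220 = -139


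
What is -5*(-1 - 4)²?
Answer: -125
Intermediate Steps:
-5*(-1 - 4)² = -5*(-5)² = -5*25 = -125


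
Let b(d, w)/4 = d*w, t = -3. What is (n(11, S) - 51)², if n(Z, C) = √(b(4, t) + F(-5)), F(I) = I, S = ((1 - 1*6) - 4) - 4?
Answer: (51 - I*√53)² ≈ 2548.0 - 742.57*I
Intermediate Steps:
S = -13 (S = ((1 - 6) - 4) - 4 = (-5 - 4) - 4 = -9 - 4 = -13)
b(d, w) = 4*d*w (b(d, w) = 4*(d*w) = 4*d*w)
n(Z, C) = I*√53 (n(Z, C) = √(4*4*(-3) - 5) = √(-48 - 5) = √(-53) = I*√53)
(n(11, S) - 51)² = (I*√53 - 51)² = (-51 + I*√53)²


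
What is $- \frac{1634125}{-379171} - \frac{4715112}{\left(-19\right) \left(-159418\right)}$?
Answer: $\frac{1580918056799}{574243483541} \approx 2.753$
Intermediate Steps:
$- \frac{1634125}{-379171} - \frac{4715112}{\left(-19\right) \left(-159418\right)} = \left(-1634125\right) \left(- \frac{1}{379171}\right) - \frac{4715112}{3028942} = \frac{1634125}{379171} - \frac{2357556}{1514471} = \frac{1580918056799}{574243483541}$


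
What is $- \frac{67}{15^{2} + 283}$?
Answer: $- \frac{67}{508} \approx -0.13189$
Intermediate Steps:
$- \frac{67}{15^{2} + 283} = - \frac{67}{225 + 283} = - \frac{67}{508}$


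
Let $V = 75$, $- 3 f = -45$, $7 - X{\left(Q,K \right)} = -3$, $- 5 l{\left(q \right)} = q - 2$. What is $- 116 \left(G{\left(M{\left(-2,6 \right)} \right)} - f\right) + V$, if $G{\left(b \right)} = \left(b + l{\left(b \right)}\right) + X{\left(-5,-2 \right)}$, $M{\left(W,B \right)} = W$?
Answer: $\frac{3971}{5} \approx 794.2$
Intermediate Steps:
$l{\left(q \right)} = \frac{2}{5} - \frac{q}{5}$ ($l{\left(q \right)} = - \frac{q - 2}{5} = - \frac{-2 + q}{5} = \frac{2}{5} - \frac{q}{5}$)
$X{\left(Q,K \right)} = 10$ ($X{\left(Q,K \right)} = 7 - -3 = 7 + 3 = 10$)
$f = 15$ ($f = \left(- \frac{1}{3}\right) \left(-45\right) = 15$)
$G{\left(b \right)} = \frac{52}{5} + \frac{4 b}{5}$ ($G{\left(b \right)} = \left(b - \left(- \frac{2}{5} + \frac{b}{5}\right)\right) + 10 = \left(\frac{2}{5} + \frac{4 b}{5}\right) + 10 = \frac{52}{5} + \frac{4 b}{5}$)
$- 116 \left(G{\left(M{\left(-2,6 \right)} \right)} - f\right) + V = - 116 \left(\left(\frac{52}{5} + \frac{4}{5} \left(-2\right)\right) - 15\right) + 75 = - 116 \left(\left(\frac{52}{5} - \frac{8}{5}\right) - 15\right) + 75 = - 116 \left(\frac{44}{5} - 15\right) + 75 = \left(-116\right) \left(- \frac{31}{5}\right) + 75 = \frac{3596}{5} + 75 = \frac{3971}{5}$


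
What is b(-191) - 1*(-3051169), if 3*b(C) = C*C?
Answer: 9189988/3 ≈ 3.0633e+6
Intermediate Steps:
b(C) = C²/3 (b(C) = (C*C)/3 = C²/3)
b(-191) - 1*(-3051169) = (⅓)*(-191)² - 1*(-3051169) = (⅓)*36481 + 3051169 = 36481/3 + 3051169 = 9189988/3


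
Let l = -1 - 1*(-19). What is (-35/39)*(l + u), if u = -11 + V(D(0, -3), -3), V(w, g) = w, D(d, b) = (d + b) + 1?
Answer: -175/39 ≈ -4.4872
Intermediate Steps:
D(d, b) = 1 + b + d (D(d, b) = (b + d) + 1 = 1 + b + d)
l = 18 (l = -1 + 19 = 18)
u = -13 (u = -11 + (1 - 3 + 0) = -11 - 2 = -13)
(-35/39)*(l + u) = (-35/39)*(18 - 13) = -35*1/39*5 = -35/39*5 = -175/39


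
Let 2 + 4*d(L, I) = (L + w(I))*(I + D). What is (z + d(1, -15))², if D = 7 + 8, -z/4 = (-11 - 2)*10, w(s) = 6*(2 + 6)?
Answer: 1079521/4 ≈ 2.6988e+5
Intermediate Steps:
w(s) = 48 (w(s) = 6*8 = 48)
z = 520 (z = -4*(-11 - 2)*10 = -(-52)*10 = -4*(-130) = 520)
D = 15
d(L, I) = -½ + (15 + I)*(48 + L)/4 (d(L, I) = -½ + ((L + 48)*(I + 15))/4 = -½ + ((48 + L)*(15 + I))/4 = -½ + ((15 + I)*(48 + L))/4 = -½ + (15 + I)*(48 + L)/4)
(z + d(1, -15))² = (520 + (359/2 + 12*(-15) + (15/4)*1 + (¼)*(-15)*1))² = (520 + (359/2 - 180 + 15/4 - 15/4))² = (520 - ½)² = (1039/2)² = 1079521/4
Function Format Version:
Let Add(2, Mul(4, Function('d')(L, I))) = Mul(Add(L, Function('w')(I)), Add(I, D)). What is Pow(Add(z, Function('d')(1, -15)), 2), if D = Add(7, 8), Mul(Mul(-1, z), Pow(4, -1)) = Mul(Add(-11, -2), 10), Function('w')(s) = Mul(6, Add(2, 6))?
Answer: Rational(1079521, 4) ≈ 2.6988e+5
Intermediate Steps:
Function('w')(s) = 48 (Function('w')(s) = Mul(6, 8) = 48)
z = 520 (z = Mul(-4, Mul(Add(-11, -2), 10)) = Mul(-4, Mul(-13, 10)) = Mul(-4, -130) = 520)
D = 15
Function('d')(L, I) = Add(Rational(-1, 2), Mul(Rational(1, 4), Add(15, I), Add(48, L))) (Function('d')(L, I) = Add(Rational(-1, 2), Mul(Rational(1, 4), Mul(Add(L, 48), Add(I, 15)))) = Add(Rational(-1, 2), Mul(Rational(1, 4), Mul(Add(48, L), Add(15, I)))) = Add(Rational(-1, 2), Mul(Rational(1, 4), Mul(Add(15, I), Add(48, L)))) = Add(Rational(-1, 2), Mul(Rational(1, 4), Add(15, I), Add(48, L))))
Pow(Add(z, Function('d')(1, -15)), 2) = Pow(Add(520, Add(Rational(359, 2), Mul(12, -15), Mul(Rational(15, 4), 1), Mul(Rational(1, 4), -15, 1))), 2) = Pow(Add(520, Add(Rational(359, 2), -180, Rational(15, 4), Rational(-15, 4))), 2) = Pow(Add(520, Rational(-1, 2)), 2) = Pow(Rational(1039, 2), 2) = Rational(1079521, 4)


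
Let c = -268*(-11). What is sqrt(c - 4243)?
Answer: I*sqrt(1295) ≈ 35.986*I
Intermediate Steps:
c = 2948
sqrt(c - 4243) = sqrt(2948 - 4243) = sqrt(-1295) = I*sqrt(1295)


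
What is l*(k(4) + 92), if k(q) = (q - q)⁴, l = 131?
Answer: 12052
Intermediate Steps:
k(q) = 0 (k(q) = 0⁴ = 0)
l*(k(4) + 92) = 131*(0 + 92) = 131*92 = 12052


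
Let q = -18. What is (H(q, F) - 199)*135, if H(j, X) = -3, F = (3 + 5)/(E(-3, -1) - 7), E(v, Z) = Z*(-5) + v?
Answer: -27270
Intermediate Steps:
E(v, Z) = v - 5*Z (E(v, Z) = -5*Z + v = v - 5*Z)
F = -8/5 (F = (3 + 5)/((-3 - 5*(-1)) - 7) = 8/((-3 + 5) - 7) = 8/(2 - 7) = 8/(-5) = 8*(-⅕) = -8/5 ≈ -1.6000)
(H(q, F) - 199)*135 = (-3 - 199)*135 = -202*135 = -27270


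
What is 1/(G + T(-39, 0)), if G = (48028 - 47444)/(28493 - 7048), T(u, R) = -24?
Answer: -21445/514096 ≈ -0.041714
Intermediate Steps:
G = 584/21445 ≈ 0.027232
1/(G + T(-39, 0)) = 1/(584/21445 - 24) = 1/(-514096/21445) = -21445/514096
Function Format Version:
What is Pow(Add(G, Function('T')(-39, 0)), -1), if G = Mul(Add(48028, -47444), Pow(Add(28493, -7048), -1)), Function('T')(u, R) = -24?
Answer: Rational(-21445, 514096) ≈ -0.041714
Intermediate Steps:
G = Rational(584, 21445) (G = Mul(584, Pow(21445, -1)) = Mul(584, Rational(1, 21445)) = Rational(584, 21445) ≈ 0.027232)
Pow(Add(G, Function('T')(-39, 0)), -1) = Pow(Add(Rational(584, 21445), -24), -1) = Pow(Rational(-514096, 21445), -1) = Rational(-21445, 514096)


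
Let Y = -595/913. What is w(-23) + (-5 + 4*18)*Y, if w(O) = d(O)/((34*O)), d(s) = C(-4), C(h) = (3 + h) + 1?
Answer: -39865/913 ≈ -43.664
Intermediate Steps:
C(h) = 4 + h
d(s) = 0 (d(s) = 4 - 4 = 0)
Y = -595/913 (Y = -595*1/913 = -595/913 ≈ -0.65170)
w(O) = 0 (w(O) = 0/((34*O)) = 0*(1/(34*O)) = 0)
w(-23) + (-5 + 4*18)*Y = 0 + (-5 + 4*18)*(-595/913) = 0 + (-5 + 72)*(-595/913) = 0 + 67*(-595/913) = 0 - 39865/913 = -39865/913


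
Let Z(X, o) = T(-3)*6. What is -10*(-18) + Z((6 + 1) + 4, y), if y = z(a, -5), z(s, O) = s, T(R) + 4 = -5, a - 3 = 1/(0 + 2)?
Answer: 126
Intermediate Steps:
a = 7/2 (a = 3 + 1/(0 + 2) = 3 + 1/2 = 7/2 ≈ 3.5000)
T(R) = -9 (T(R) = -4 - 5 = -9)
y = 7/2 ≈ 3.5000
Z(X, o) = -54 (Z(X, o) = -9*6 = -54)
-10*(-18) + Z((6 + 1) + 4, y) = -10*(-18) - 54 = 180 - 54 = 126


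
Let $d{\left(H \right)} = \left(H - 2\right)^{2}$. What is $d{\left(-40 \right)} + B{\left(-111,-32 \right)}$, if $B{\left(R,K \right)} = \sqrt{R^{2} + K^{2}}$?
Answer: $1764 + \sqrt{13345} \approx 1879.5$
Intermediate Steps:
$B{\left(R,K \right)} = \sqrt{K^{2} + R^{2}}$
$d{\left(H \right)} = \left(-2 + H\right)^{2}$
$d{\left(-40 \right)} + B{\left(-111,-32 \right)} = \left(-2 - 40\right)^{2} + \sqrt{\left(-32\right)^{2} + \left(-111\right)^{2}} = \left(-42\right)^{2} + \sqrt{1024 + 12321} = 1764 + \sqrt{13345}$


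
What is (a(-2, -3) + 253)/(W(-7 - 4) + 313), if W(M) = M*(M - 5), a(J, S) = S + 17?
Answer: 89/163 ≈ 0.54601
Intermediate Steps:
a(J, S) = 17 + S
W(M) = M*(-5 + M)
(a(-2, -3) + 253)/(W(-7 - 4) + 313) = ((17 - 3) + 253)/((-7 - 4)*(-5 + (-7 - 4)) + 313) = (14 + 253)/(-11*(-5 - 11) + 313) = 267/(-11*(-16) + 313) = 267/(176 + 313) = 267/489 = 267*(1/489) = 89/163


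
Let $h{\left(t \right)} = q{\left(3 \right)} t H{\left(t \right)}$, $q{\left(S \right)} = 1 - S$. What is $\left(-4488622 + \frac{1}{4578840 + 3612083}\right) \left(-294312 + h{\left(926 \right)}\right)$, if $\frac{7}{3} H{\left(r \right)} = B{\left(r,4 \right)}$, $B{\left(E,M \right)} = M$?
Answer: $\frac{76561723355343276840}{57336461} \approx 1.3353 \cdot 10^{12}$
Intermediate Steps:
$H{\left(r \right)} = \frac{12}{7}$ ($H{\left(r \right)} = \frac{3}{7} \cdot 4 = \frac{12}{7}$)
$h{\left(t \right)} = - \frac{24 t}{7}$ ($h{\left(t \right)} = \left(1 - 3\right) t \frac{12}{7} = - 2 t \frac{12}{7} = - \frac{24 t}{7}$)
$\left(-4488622 + \frac{1}{4578840 + 3612083}\right) \left(-294312 + h{\left(926 \right)}\right) = \left(-4488622 + \frac{1}{4578840 + 3612083}\right) \left(-294312 - \frac{22224}{7}\right) = \left(-4488622 + \frac{1}{8190923}\right) \left(-294312 - \frac{22224}{7}\right) = \left(-4488622 + \frac{1}{8190923}\right) \left(- \frac{2082408}{7}\right) = \left(- \frac{36765957178105}{8190923}\right) \left(- \frac{2082408}{7}\right) = \frac{76561723355343276840}{57336461}$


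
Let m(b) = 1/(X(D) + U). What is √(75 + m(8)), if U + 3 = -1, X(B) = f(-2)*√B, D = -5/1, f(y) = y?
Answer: √2*√((299 + 150*I*√5)/(2 + I*√5))/2 ≈ 8.6538 + 0.0071775*I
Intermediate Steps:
D = -5 (D = -5*1 = -5)
X(B) = -2*√B
U = -4 (U = -3 - 1 = -4)
m(b) = 1/(-4 - 2*I*√5) (m(b) = 1/(-2*I*√5 - 4) = 1/(-4 - 2*I*√5))
√(75 + m(8)) = √(75 + I/(2*(√5 - 2*I)))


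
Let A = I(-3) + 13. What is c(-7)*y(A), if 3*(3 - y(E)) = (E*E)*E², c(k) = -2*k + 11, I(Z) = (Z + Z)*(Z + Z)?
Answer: -144119800/3 ≈ -4.8040e+7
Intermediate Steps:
I(Z) = 4*Z² (I(Z) = (2*Z)*(2*Z) = 4*Z²)
c(k) = 11 - 2*k
A = 49 (A = 4*(-3)² + 13 = 4*9 + 13 = 36 + 13 = 49)
y(E) = 3 - E⁴/3 (y(E) = 3 - E*E*E²/3 = 3 - E²*E²/3 = 3 - E⁴/3)
c(-7)*y(A) = (11 - 2*(-7))*(3 - ⅓*49⁴) = (11 + 14)*(3 - ⅓*5764801) = 25*(3 - 5764801/3) = 25*(-5764792/3) = -144119800/3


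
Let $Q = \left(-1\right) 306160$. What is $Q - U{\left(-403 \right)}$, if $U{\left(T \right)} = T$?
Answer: $-305757$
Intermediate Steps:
$Q = -306160$
$Q - U{\left(-403 \right)} = -306160 - -403 = -306160 + 403 = -305757$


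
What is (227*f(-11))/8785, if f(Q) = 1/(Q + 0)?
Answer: -227/96635 ≈ -0.0023490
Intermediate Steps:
f(Q) = 1/Q
(227*f(-11))/8785 = (227/(-11))/8785 = (227*(-1/11))*(1/8785) = -227/11*1/8785 = -227/96635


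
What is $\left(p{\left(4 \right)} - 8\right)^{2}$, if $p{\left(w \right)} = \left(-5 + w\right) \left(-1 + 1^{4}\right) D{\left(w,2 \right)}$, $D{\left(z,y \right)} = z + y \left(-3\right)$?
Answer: $64$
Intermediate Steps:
$D{\left(z,y \right)} = z - 3 y$
$p{\left(w \right)} = 0$ ($p{\left(w \right)} = \left(-5 + w\right) \left(-1 + 1^{4}\right) \left(w - 6\right) = \left(-5 + w\right) \left(-1 + 1\right) \left(w - 6\right) = \left(-5 + w\right) 0 \left(-6 + w\right) = \left(-5 + w\right) 0 = 0$)
$\left(p{\left(4 \right)} - 8\right)^{2} = \left(0 - 8\right)^{2} = \left(-8\right)^{2} = 64$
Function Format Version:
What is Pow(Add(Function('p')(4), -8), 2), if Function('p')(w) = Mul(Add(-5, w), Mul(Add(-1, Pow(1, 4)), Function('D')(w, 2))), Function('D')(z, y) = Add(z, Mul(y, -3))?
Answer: 64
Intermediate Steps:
Function('D')(z, y) = Add(z, Mul(-3, y))
Function('p')(w) = 0 (Function('p')(w) = Mul(Add(-5, w), Mul(Add(-1, Pow(1, 4)), Add(w, Mul(-3, 2)))) = Mul(Add(-5, w), Mul(Add(-1, 1), Add(w, -6))) = Mul(Add(-5, w), Mul(0, Add(-6, w))) = Mul(Add(-5, w), 0) = 0)
Pow(Add(Function('p')(4), -8), 2) = Pow(Add(0, -8), 2) = Pow(-8, 2) = 64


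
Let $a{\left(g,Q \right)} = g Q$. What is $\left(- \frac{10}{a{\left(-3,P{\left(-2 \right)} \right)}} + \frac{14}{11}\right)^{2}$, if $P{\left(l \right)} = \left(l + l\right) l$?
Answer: $\frac{49729}{17424} \approx 2.8541$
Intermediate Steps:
$P{\left(l \right)} = 2 l^{2}$ ($P{\left(l \right)} = 2 l l = 2 l^{2}$)
$a{\left(g,Q \right)} = Q g$
$\left(- \frac{10}{a{\left(-3,P{\left(-2 \right)} \right)}} + \frac{14}{11}\right)^{2} = \left(- \frac{10}{2 \left(-2\right)^{2} \left(-3\right)} + \frac{14}{11}\right)^{2} = \left(- \frac{10}{2 \cdot 4 \left(-3\right)} + 14 \cdot \frac{1}{11}\right)^{2} = \left(- \frac{10}{8 \left(-3\right)} + \frac{14}{11}\right)^{2} = \left(- \frac{10}{-24} + \frac{14}{11}\right)^{2} = \left(\left(-10\right) \left(- \frac{1}{24}\right) + \frac{14}{11}\right)^{2} = \left(\frac{5}{12} + \frac{14}{11}\right)^{2} = \left(\frac{223}{132}\right)^{2} = \frac{49729}{17424}$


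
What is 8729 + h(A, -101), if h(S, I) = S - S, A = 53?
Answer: 8729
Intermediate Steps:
h(S, I) = 0
8729 + h(A, -101) = 8729 + 0 = 8729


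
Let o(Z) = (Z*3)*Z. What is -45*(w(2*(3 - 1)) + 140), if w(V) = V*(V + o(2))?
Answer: -9180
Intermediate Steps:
o(Z) = 3*Z² (o(Z) = (3*Z)*Z = 3*Z²)
w(V) = V*(12 + V) (w(V) = V*(V + 3*2²) = V*(V + 3*4) = V*(V + 12) = V*(12 + V))
-45*(w(2*(3 - 1)) + 140) = -45*((2*(3 - 1))*(12 + 2*(3 - 1)) + 140) = -45*((2*2)*(12 + 2*2) + 140) = -45*(4*(12 + 4) + 140) = -45*(4*16 + 140) = -45*(64 + 140) = -45*204 = -9180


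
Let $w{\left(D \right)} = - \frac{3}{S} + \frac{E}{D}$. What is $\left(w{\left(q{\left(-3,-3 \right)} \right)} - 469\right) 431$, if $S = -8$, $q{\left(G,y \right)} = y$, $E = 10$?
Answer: $- \frac{4881937}{24} \approx -2.0341 \cdot 10^{5}$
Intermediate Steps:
$w{\left(D \right)} = \frac{3}{8} + \frac{10}{D}$ ($w{\left(D \right)} = - \frac{3}{-8} + \frac{10}{D} = \left(-3\right) \left(- \frac{1}{8}\right) + \frac{10}{D} = \frac{3}{8} + \frac{10}{D}$)
$\left(w{\left(q{\left(-3,-3 \right)} \right)} - 469\right) 431 = \left(\left(\frac{3}{8} + \frac{10}{-3}\right) - 469\right) 431 = \left(\left(\frac{3}{8} + 10 \left(- \frac{1}{3}\right)\right) - 469\right) 431 = \left(\left(\frac{3}{8} - \frac{10}{3}\right) - 469\right) 431 = \left(- \frac{71}{24} - 469\right) 431 = \left(- \frac{11327}{24}\right) 431 = - \frac{4881937}{24}$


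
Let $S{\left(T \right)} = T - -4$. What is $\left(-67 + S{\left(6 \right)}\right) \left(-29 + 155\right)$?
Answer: $-7182$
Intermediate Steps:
$S{\left(T \right)} = 4 + T$ ($S{\left(T \right)} = T + 4 = 4 + T$)
$\left(-67 + S{\left(6 \right)}\right) \left(-29 + 155\right) = \left(-67 + \left(4 + 6\right)\right) \left(-29 + 155\right) = \left(-67 + 10\right) 126 = \left(-57\right) 126 = -7182$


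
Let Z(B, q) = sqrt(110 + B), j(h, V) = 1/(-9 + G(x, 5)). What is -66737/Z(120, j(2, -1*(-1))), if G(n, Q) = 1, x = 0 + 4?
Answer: -66737*sqrt(230)/230 ≈ -4400.5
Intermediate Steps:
x = 4
j(h, V) = -1/8 (j(h, V) = 1/(-9 + 1) = 1/(-8) = -1/8)
-66737/Z(120, j(2, -1*(-1))) = -66737/sqrt(110 + 120) = -66737*sqrt(230)/230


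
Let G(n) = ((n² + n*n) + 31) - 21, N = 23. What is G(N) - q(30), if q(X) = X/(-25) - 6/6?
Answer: 5351/5 ≈ 1070.2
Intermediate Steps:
q(X) = -1 - X/25 (q(X) = X*(-1/25) - 6*⅙ = -X/25 - 1 = -1 - X/25)
G(n) = 10 + 2*n² (G(n) = ((n² + n²) + 31) - 21 = (2*n² + 31) - 21 = (31 + 2*n²) - 21 = 10 + 2*n²)
G(N) - q(30) = (10 + 2*23²) - (-1 - 1/25*30) = (10 + 2*529) - (-1 - 6/5) = (10 + 1058) - 1*(-11/5) = 1068 + 11/5 = 5351/5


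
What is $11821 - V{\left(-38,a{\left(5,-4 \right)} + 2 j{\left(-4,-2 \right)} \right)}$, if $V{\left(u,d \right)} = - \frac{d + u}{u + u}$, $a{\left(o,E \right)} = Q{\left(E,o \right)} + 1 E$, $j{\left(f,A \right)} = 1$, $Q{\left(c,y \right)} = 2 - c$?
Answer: $\frac{449215}{38} \approx 11821.0$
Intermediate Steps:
$a{\left(o,E \right)} = 2$ ($a{\left(o,E \right)} = \left(2 - E\right) + 1 E = \left(2 - E\right) + E = 2$)
$V{\left(u,d \right)} = - \frac{d + u}{2 u}$
$11821 - V{\left(-38,a{\left(5,-4 \right)} + 2 j{\left(-4,-2 \right)} \right)} = 11821 - \frac{- (2 + 2 \cdot 1) - -38}{2 \left(-38\right)} = 11821 - \frac{1}{2} \left(- \frac{1}{38}\right) \left(- (2 + 2) + 38\right) = 11821 - \frac{1}{2} \left(- \frac{1}{38}\right) \left(\left(-1\right) 4 + 38\right) = 11821 - \frac{1}{2} \left(- \frac{1}{38}\right) \left(-4 + 38\right) = 11821 - \frac{1}{2} \left(- \frac{1}{38}\right) 34 = 11821 - - \frac{17}{38} = 11821 + \frac{17}{38} = \frac{449215}{38}$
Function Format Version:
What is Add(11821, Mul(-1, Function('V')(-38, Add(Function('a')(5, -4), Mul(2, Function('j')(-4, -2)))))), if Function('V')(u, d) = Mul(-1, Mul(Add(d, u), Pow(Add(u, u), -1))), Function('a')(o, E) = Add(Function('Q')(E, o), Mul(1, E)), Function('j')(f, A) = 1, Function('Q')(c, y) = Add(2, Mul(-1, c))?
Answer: Rational(449215, 38) ≈ 11821.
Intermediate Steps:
Function('a')(o, E) = 2 (Function('a')(o, E) = Add(Add(2, Mul(-1, E)), Mul(1, E)) = Add(Add(2, Mul(-1, E)), E) = 2)
Function('V')(u, d) = Mul(Rational(-1, 2), Pow(u, -1), Add(d, u)) (Function('V')(u, d) = Mul(-1, Mul(Add(d, u), Pow(Mul(2, u), -1))) = Mul(-1, Mul(Add(d, u), Mul(Rational(1, 2), Pow(u, -1)))) = Mul(-1, Mul(Rational(1, 2), Pow(u, -1), Add(d, u))) = Mul(Rational(-1, 2), Pow(u, -1), Add(d, u)))
Add(11821, Mul(-1, Function('V')(-38, Add(Function('a')(5, -4), Mul(2, Function('j')(-4, -2)))))) = Add(11821, Mul(-1, Mul(Rational(1, 2), Pow(-38, -1), Add(Mul(-1, Add(2, Mul(2, 1))), Mul(-1, -38))))) = Add(11821, Mul(-1, Mul(Rational(1, 2), Rational(-1, 38), Add(Mul(-1, Add(2, 2)), 38)))) = Add(11821, Mul(-1, Mul(Rational(1, 2), Rational(-1, 38), Add(Mul(-1, 4), 38)))) = Add(11821, Mul(-1, Mul(Rational(1, 2), Rational(-1, 38), Add(-4, 38)))) = Add(11821, Mul(-1, Mul(Rational(1, 2), Rational(-1, 38), 34))) = Add(11821, Mul(-1, Rational(-17, 38))) = Add(11821, Rational(17, 38)) = Rational(449215, 38)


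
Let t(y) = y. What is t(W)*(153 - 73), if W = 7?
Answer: 560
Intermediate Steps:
t(W)*(153 - 73) = 7*(153 - 73) = 7*80 = 560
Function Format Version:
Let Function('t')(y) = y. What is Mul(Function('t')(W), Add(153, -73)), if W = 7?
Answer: 560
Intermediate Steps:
Mul(Function('t')(W), Add(153, -73)) = Mul(7, Add(153, -73)) = Mul(7, 80) = 560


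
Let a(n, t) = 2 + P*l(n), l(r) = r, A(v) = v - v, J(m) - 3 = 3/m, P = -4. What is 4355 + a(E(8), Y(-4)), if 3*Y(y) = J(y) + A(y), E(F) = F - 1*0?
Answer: 4325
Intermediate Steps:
J(m) = 3 + 3/m
A(v) = 0
E(F) = F (E(F) = F + 0 = F)
Y(y) = 1 + 1/y (Y(y) = ((3 + 3/y) + 0)/3 = (3 + 3/y)/3 = 1 + 1/y)
a(n, t) = 2 - 4*n
4355 + a(E(8), Y(-4)) = 4355 + (2 - 4*8) = 4355 + (2 - 32) = 4355 - 30 = 4325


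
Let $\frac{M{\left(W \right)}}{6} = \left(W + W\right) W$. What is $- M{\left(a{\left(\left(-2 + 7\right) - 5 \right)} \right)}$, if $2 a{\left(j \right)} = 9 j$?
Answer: $0$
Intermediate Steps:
$a{\left(j \right)} = \frac{9 j}{2}$
$M{\left(W \right)} = 12 W^{2}$ ($M{\left(W \right)} = 6 \left(W + W\right) W = 6 \cdot 2 W W = 6 \cdot 2 W^{2} = 12 W^{2}$)
$- M{\left(a{\left(\left(-2 + 7\right) - 5 \right)} \right)} = - 12 \left(\frac{9 \left(\left(-2 + 7\right) - 5\right)}{2}\right)^{2} = - 12 \left(\frac{9 \left(5 - 5\right)}{2}\right)^{2} = - 12 \left(\frac{9}{2} \cdot 0\right)^{2} = - 12 \cdot 0^{2} = - 12 \cdot 0 = \left(-1\right) 0 = 0$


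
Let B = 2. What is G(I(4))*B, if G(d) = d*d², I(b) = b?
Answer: 128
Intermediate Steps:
G(d) = d³
G(I(4))*B = 4³*2 = 64*2 = 128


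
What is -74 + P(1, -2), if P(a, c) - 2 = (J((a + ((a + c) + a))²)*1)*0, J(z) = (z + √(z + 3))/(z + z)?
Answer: -72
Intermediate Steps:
J(z) = (z + √(3 + z))/(2*z) (J(z) = (z + √(3 + z))/((2*z)) = (z + √(3 + z))*(1/(2*z)) = (z + √(3 + z))/(2*z))
P(a, c) = 2 (P(a, c) = 2 + ((((a + ((a + c) + a))² + √(3 + (a + ((a + c) + a))²))/(2*((a + ((a + c) + a))²)))*1)*0 = 2 + ((((a + (c + 2*a))² + √(3 + (a + (c + 2*a))²))/(2*((a + (c + 2*a))²)))*1)*0 = 2 + ((((c + 3*a)² + √(3 + (c + 3*a)²))/(2*((c + 3*a)²)))*1)*0 = 2 + (((√(3 + (c + 3*a)²) + (c + 3*a)²)/(2*(c + 3*a)²))*1)*0 = 2 + ((√(3 + (c + 3*a)²) + (c + 3*a)²)/(2*(c + 3*a)²))*0 = 2 + 0 = 2)
-74 + P(1, -2) = -74 + 2 = -72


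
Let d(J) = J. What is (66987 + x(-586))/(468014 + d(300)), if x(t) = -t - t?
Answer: 9737/66902 ≈ 0.14554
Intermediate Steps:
x(t) = -2*t
(66987 + x(-586))/(468014 + d(300)) = (66987 - 2*(-586))/(468014 + 300) = (66987 + 1172)/468314 = 68159*(1/468314) = 9737/66902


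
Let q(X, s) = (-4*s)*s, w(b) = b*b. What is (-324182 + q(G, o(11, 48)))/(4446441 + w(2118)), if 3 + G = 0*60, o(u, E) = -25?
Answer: -36298/992485 ≈ -0.036573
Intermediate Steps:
w(b) = b²
G = -3 (G = -3 + 0*60 = -3 + 0 = -3)
q(X, s) = -4*s²
(-324182 + q(G, o(11, 48)))/(4446441 + w(2118)) = (-324182 - 4*(-25)²)/(4446441 + 2118²) = (-324182 - 4*625)/(4446441 + 4485924) = (-324182 - 2500)/8932365 = -326682*1/8932365 = -36298/992485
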